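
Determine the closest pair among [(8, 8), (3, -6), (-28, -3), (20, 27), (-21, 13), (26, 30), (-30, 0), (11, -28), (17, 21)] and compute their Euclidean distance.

Computing all pairwise distances among 9 points:

d((8, 8), (3, -6)) = 14.8661
d((8, 8), (-28, -3)) = 37.6431
d((8, 8), (20, 27)) = 22.4722
d((8, 8), (-21, 13)) = 29.4279
d((8, 8), (26, 30)) = 28.4253
d((8, 8), (-30, 0)) = 38.833
d((8, 8), (11, -28)) = 36.1248
d((8, 8), (17, 21)) = 15.8114
d((3, -6), (-28, -3)) = 31.1448
d((3, -6), (20, 27)) = 37.1214
d((3, -6), (-21, 13)) = 30.6105
d((3, -6), (26, 30)) = 42.72
d((3, -6), (-30, 0)) = 33.541
d((3, -6), (11, -28)) = 23.4094
d((3, -6), (17, 21)) = 30.4138
d((-28, -3), (20, 27)) = 56.6039
d((-28, -3), (-21, 13)) = 17.4642
d((-28, -3), (26, 30)) = 63.2851
d((-28, -3), (-30, 0)) = 3.6056 <-- minimum
d((-28, -3), (11, -28)) = 46.3249
d((-28, -3), (17, 21)) = 51.0
d((20, 27), (-21, 13)) = 43.3244
d((20, 27), (26, 30)) = 6.7082
d((20, 27), (-30, 0)) = 56.8243
d((20, 27), (11, -28)) = 55.7315
d((20, 27), (17, 21)) = 6.7082
d((-21, 13), (26, 30)) = 49.98
d((-21, 13), (-30, 0)) = 15.8114
d((-21, 13), (11, -28)) = 52.0096
d((-21, 13), (17, 21)) = 38.833
d((26, 30), (-30, 0)) = 63.5295
d((26, 30), (11, -28)) = 59.9083
d((26, 30), (17, 21)) = 12.7279
d((-30, 0), (11, -28)) = 49.6488
d((-30, 0), (17, 21)) = 51.4782
d((11, -28), (17, 21)) = 49.366

Closest pair: (-28, -3) and (-30, 0) with distance 3.6056

The closest pair is (-28, -3) and (-30, 0) with Euclidean distance 3.6056. For 9 points, brute-force pairwise comparison is shown above. For large n, the divide-and-conquer algorithm (sort by x, recurse on halves, check the dividing strip) achieves O(n log n).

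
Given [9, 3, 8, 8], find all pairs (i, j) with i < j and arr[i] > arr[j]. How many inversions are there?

Finding inversions in [9, 3, 8, 8]:

(0, 1): arr[0]=9 > arr[1]=3
(0, 2): arr[0]=9 > arr[2]=8
(0, 3): arr[0]=9 > arr[3]=8

Total inversions: 3

The array has 3 inversion(s): (0,1), (0,2), (0,3). Each pair (i,j) satisfies i < j and arr[i] > arr[j].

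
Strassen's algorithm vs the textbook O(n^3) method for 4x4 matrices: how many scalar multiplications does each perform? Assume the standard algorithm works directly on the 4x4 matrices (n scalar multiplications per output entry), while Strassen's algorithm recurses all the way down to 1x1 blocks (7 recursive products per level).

Matrix multiplication for 4x4 matrices:

Standard algorithm: 4^3 = 64 multiplications
Strassen's algorithm: 7^(log2(4)) = 7^2 = 49 multiplications
Savings: 64 - 49 = 15 multiplications

Standard: 64 multiplications (4^3). Strassen: 49 multiplications (7^2). Strassen reduces 8 recursive multiplications to 7 at each level.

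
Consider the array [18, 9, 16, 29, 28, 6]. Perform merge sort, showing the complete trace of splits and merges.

Merge sort trace:

Split: [18, 9, 16, 29, 28, 6] -> [18, 9, 16] and [29, 28, 6]
  Split: [18, 9, 16] -> [18] and [9, 16]
    Split: [9, 16] -> [9] and [16]
    Merge: [9] + [16] -> [9, 16]
  Merge: [18] + [9, 16] -> [9, 16, 18]
  Split: [29, 28, 6] -> [29] and [28, 6]
    Split: [28, 6] -> [28] and [6]
    Merge: [28] + [6] -> [6, 28]
  Merge: [29] + [6, 28] -> [6, 28, 29]
Merge: [9, 16, 18] + [6, 28, 29] -> [6, 9, 16, 18, 28, 29]

Final sorted array: [6, 9, 16, 18, 28, 29]

The merge sort proceeds by recursively splitting the array and merging sorted halves.
After all merges, the sorted array is [6, 9, 16, 18, 28, 29].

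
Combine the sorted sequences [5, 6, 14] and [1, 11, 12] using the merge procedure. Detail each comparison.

Merging process:

Compare 5 vs 1: take 1 from right. Merged: [1]
Compare 5 vs 11: take 5 from left. Merged: [1, 5]
Compare 6 vs 11: take 6 from left. Merged: [1, 5, 6]
Compare 14 vs 11: take 11 from right. Merged: [1, 5, 6, 11]
Compare 14 vs 12: take 12 from right. Merged: [1, 5, 6, 11, 12]
Append remaining from left: [14]. Merged: [1, 5, 6, 11, 12, 14]

Final merged array: [1, 5, 6, 11, 12, 14]
Total comparisons: 5

The merged array is [1, 5, 6, 11, 12, 14], requiring 5 comparisons. The merge step runs in O(n) time where n is the total number of elements.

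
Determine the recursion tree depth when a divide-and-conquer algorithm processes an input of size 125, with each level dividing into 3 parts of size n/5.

For divide and conquer with division factor 5:

Problem sizes at each level:
Level 0: 125
Level 1: 25
Level 2: 5
Level 3: 1

The root is level 0 and the size-1 base case is level 3 (the tree spans levels 0 through 3, i.e. 4 levels counting the root), so the depth is the number of divisions: log_5(125) = 3

The recursion tree depth is log_5(125) = 3. At each level, the problem size is divided by 5, so it takes 3 divisions to reduce to a base case of size 1. The algorithm makes 3 recursive calls at each level.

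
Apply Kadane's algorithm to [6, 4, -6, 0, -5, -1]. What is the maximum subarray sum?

Using Kadane's algorithm on [6, 4, -6, 0, -5, -1]:

Scanning through the array:
Position 1 (value 4): max_ending_here = 10, max_so_far = 10
Position 2 (value -6): max_ending_here = 4, max_so_far = 10
Position 3 (value 0): max_ending_here = 4, max_so_far = 10
Position 4 (value -5): max_ending_here = -1, max_so_far = 10
Position 5 (value -1): max_ending_here = -1, max_so_far = 10

Maximum subarray: [6, 4]
Maximum sum: 10

The maximum subarray is [6, 4] with sum 10. This subarray runs from index 0 to index 1.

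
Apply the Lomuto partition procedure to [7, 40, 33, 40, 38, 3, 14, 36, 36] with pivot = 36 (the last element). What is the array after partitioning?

Lomuto partition with pivot = 36:

Initial array: [7, 40, 33, 40, 38, 3, 14, 36, 36]

arr[0]=7 <= 36: swap with position 0, array becomes [7, 40, 33, 40, 38, 3, 14, 36, 36]
arr[1]=40 > 36: no swap
arr[2]=33 <= 36: swap with position 1, array becomes [7, 33, 40, 40, 38, 3, 14, 36, 36]
arr[3]=40 > 36: no swap
arr[4]=38 > 36: no swap
arr[5]=3 <= 36: swap with position 2, array becomes [7, 33, 3, 40, 38, 40, 14, 36, 36]
arr[6]=14 <= 36: swap with position 3, array becomes [7, 33, 3, 14, 38, 40, 40, 36, 36]
arr[7]=36 <= 36: swap with position 4, array becomes [7, 33, 3, 14, 36, 40, 40, 38, 36]

Place pivot at position 5: [7, 33, 3, 14, 36, 36, 40, 38, 40]
Pivot position: 5

After partitioning with pivot 36, the array becomes [7, 33, 3, 14, 36, 36, 40, 38, 40]. The pivot is placed at index 5. All elements to the left of the pivot are <= 36, and all elements to the right are > 36.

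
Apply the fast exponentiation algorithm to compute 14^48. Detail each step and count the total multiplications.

Computing 14^48 by squaring (build up from 14^1; each line after the first costs one multiplication):

14^1 = 14
14^2 = (14^1)^2 = 14^2 = 196
14^3 = 14 * 14^2 = 14 * 196 = 2744
14^6 = (14^3)^2 = 2744^2 = 7529536
14^12 = (14^6)^2 = 7529536^2 = 56693912375296
14^24 = (14^12)^2 = 56693912375296^2 = 3214199700417740936751087616
14^48 = (14^24)^2 = 3214199700417740936751087616^2 = 10331079714165495587340637070279506584015829758908563456

Result: 10331079714165495587340637070279506584015829758908563456
Multiplications needed: 6 (6 lines after 14^1)

14^48 = 10331079714165495587340637070279506584015829758908563456. Using exponentiation by squaring, this requires 6 multiplications. The key idea: if the exponent is even, square the half-power; if odd, multiply by the base once.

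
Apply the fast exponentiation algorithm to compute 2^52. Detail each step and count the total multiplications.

Computing 2^52 by squaring (build up from 2^1; each line after the first costs one multiplication):

2^1 = 2
2^2 = (2^1)^2 = 2^2 = 4
2^3 = 2 * 2^2 = 2 * 4 = 8
2^6 = (2^3)^2 = 8^2 = 64
2^12 = (2^6)^2 = 64^2 = 4096
2^13 = 2 * 2^12 = 2 * 4096 = 8192
2^26 = (2^13)^2 = 8192^2 = 67108864
2^52 = (2^26)^2 = 67108864^2 = 4503599627370496

Result: 4503599627370496
Multiplications needed: 7 (7 lines after 2^1)

2^52 = 4503599627370496. Using exponentiation by squaring, this requires 7 multiplications. The key idea: if the exponent is even, square the half-power; if odd, multiply by the base once.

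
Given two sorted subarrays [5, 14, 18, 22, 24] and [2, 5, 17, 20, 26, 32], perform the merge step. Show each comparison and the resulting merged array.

Merging process:

Compare 5 vs 2: take 2 from right. Merged: [2]
Compare 5 vs 5: take 5 from left. Merged: [2, 5]
Compare 14 vs 5: take 5 from right. Merged: [2, 5, 5]
Compare 14 vs 17: take 14 from left. Merged: [2, 5, 5, 14]
Compare 18 vs 17: take 17 from right. Merged: [2, 5, 5, 14, 17]
Compare 18 vs 20: take 18 from left. Merged: [2, 5, 5, 14, 17, 18]
Compare 22 vs 20: take 20 from right. Merged: [2, 5, 5, 14, 17, 18, 20]
Compare 22 vs 26: take 22 from left. Merged: [2, 5, 5, 14, 17, 18, 20, 22]
Compare 24 vs 26: take 24 from left. Merged: [2, 5, 5, 14, 17, 18, 20, 22, 24]
Append remaining from right: [26, 32]. Merged: [2, 5, 5, 14, 17, 18, 20, 22, 24, 26, 32]

Final merged array: [2, 5, 5, 14, 17, 18, 20, 22, 24, 26, 32]
Total comparisons: 9

The merged array is [2, 5, 5, 14, 17, 18, 20, 22, 24, 26, 32], requiring 9 comparisons. The merge step runs in O(n) time where n is the total number of elements.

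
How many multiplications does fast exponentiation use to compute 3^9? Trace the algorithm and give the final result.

Computing 3^9 by squaring (build up from 3^1; each line after the first costs one multiplication):

3^1 = 3
3^2 = (3^1)^2 = 3^2 = 9
3^4 = (3^2)^2 = 9^2 = 81
3^8 = (3^4)^2 = 81^2 = 6561
3^9 = 3 * 3^8 = 3 * 6561 = 19683

Result: 19683
Multiplications needed: 4 (4 lines after 3^1)

3^9 = 19683. Using exponentiation by squaring, this requires 4 multiplications. The key idea: if the exponent is even, square the half-power; if odd, multiply by the base once.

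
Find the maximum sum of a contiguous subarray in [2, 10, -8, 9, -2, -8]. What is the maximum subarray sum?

Using Kadane's algorithm on [2, 10, -8, 9, -2, -8]:

Scanning through the array:
Position 1 (value 10): max_ending_here = 12, max_so_far = 12
Position 2 (value -8): max_ending_here = 4, max_so_far = 12
Position 3 (value 9): max_ending_here = 13, max_so_far = 13
Position 4 (value -2): max_ending_here = 11, max_so_far = 13
Position 5 (value -8): max_ending_here = 3, max_so_far = 13

Maximum subarray: [2, 10, -8, 9]
Maximum sum: 13

The maximum subarray is [2, 10, -8, 9] with sum 13. This subarray runs from index 0 to index 3.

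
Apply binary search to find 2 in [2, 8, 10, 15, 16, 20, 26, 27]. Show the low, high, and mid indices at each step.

Binary search for 2 in [2, 8, 10, 15, 16, 20, 26, 27]:

lo=0, hi=7, mid=3, arr[mid]=15 -> 15 > 2, search left half
lo=0, hi=2, mid=1, arr[mid]=8 -> 8 > 2, search left half
lo=0, hi=0, mid=0, arr[mid]=2 -> Found target at index 0!

Binary search finds 2 at index 0 after 3 comparisons. The search repeatedly halves the search space by comparing with the middle element.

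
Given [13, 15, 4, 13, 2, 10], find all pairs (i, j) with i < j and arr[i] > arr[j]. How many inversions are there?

Finding inversions in [13, 15, 4, 13, 2, 10]:

(0, 2): arr[0]=13 > arr[2]=4
(0, 4): arr[0]=13 > arr[4]=2
(0, 5): arr[0]=13 > arr[5]=10
(1, 2): arr[1]=15 > arr[2]=4
(1, 3): arr[1]=15 > arr[3]=13
(1, 4): arr[1]=15 > arr[4]=2
(1, 5): arr[1]=15 > arr[5]=10
(2, 4): arr[2]=4 > arr[4]=2
(3, 4): arr[3]=13 > arr[4]=2
(3, 5): arr[3]=13 > arr[5]=10

Total inversions: 10

The array has 10 inversion(s): (0,2), (0,4), (0,5), (1,2), (1,3), (1,4), (1,5), (2,4), (3,4), (3,5). Each pair (i,j) satisfies i < j and arr[i] > arr[j].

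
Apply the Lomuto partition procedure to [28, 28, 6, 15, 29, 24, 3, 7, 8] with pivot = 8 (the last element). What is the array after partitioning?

Lomuto partition with pivot = 8:

Initial array: [28, 28, 6, 15, 29, 24, 3, 7, 8]

arr[0]=28 > 8: no swap
arr[1]=28 > 8: no swap
arr[2]=6 <= 8: swap with position 0, array becomes [6, 28, 28, 15, 29, 24, 3, 7, 8]
arr[3]=15 > 8: no swap
arr[4]=29 > 8: no swap
arr[5]=24 > 8: no swap
arr[6]=3 <= 8: swap with position 1, array becomes [6, 3, 28, 15, 29, 24, 28, 7, 8]
arr[7]=7 <= 8: swap with position 2, array becomes [6, 3, 7, 15, 29, 24, 28, 28, 8]

Place pivot at position 3: [6, 3, 7, 8, 29, 24, 28, 28, 15]
Pivot position: 3

After partitioning with pivot 8, the array becomes [6, 3, 7, 8, 29, 24, 28, 28, 15]. The pivot is placed at index 3. All elements to the left of the pivot are <= 8, and all elements to the right are > 8.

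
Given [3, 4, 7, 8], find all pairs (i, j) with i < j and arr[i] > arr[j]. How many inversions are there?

Finding inversions in [3, 4, 7, 8]:


Total inversions: 0

The array has 0 inversions. It is already sorted.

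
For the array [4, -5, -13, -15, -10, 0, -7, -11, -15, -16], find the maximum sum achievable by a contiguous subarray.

Using Kadane's algorithm on [4, -5, -13, -15, -10, 0, -7, -11, -15, -16]:

Scanning through the array:
Position 1 (value -5): max_ending_here = -1, max_so_far = 4
Position 2 (value -13): max_ending_here = -13, max_so_far = 4
Position 3 (value -15): max_ending_here = -15, max_so_far = 4
Position 4 (value -10): max_ending_here = -10, max_so_far = 4
Position 5 (value 0): max_ending_here = 0, max_so_far = 4
Position 6 (value -7): max_ending_here = -7, max_so_far = 4
Position 7 (value -11): max_ending_here = -11, max_so_far = 4
Position 8 (value -15): max_ending_here = -15, max_so_far = 4
Position 9 (value -16): max_ending_here = -16, max_so_far = 4

Maximum subarray: [4]
Maximum sum: 4

The maximum subarray is [4] with sum 4. This subarray runs from index 0 to index 0.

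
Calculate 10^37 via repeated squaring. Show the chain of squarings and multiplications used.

Computing 10^37 by squaring (build up from 10^1; each line after the first costs one multiplication):

10^1 = 10
10^2 = (10^1)^2 = 10^2 = 100
10^4 = (10^2)^2 = 100^2 = 10000
10^8 = (10^4)^2 = 10000^2 = 100000000
10^9 = 10 * 10^8 = 10 * 100000000 = 1000000000
10^18 = (10^9)^2 = 1000000000^2 = 1000000000000000000
10^36 = (10^18)^2 = 1000000000000000000^2 = 1000000000000000000000000000000000000
10^37 = 10 * 10^36 = 10 * 1000000000000000000000000000000000000 = 10000000000000000000000000000000000000

Result: 10000000000000000000000000000000000000
Multiplications needed: 7 (7 lines after 10^1)

10^37 = 10000000000000000000000000000000000000. Using exponentiation by squaring, this requires 7 multiplications. The key idea: if the exponent is even, square the half-power; if odd, multiply by the base once.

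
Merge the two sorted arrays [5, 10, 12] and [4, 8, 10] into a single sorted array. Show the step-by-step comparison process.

Merging process:

Compare 5 vs 4: take 4 from right. Merged: [4]
Compare 5 vs 8: take 5 from left. Merged: [4, 5]
Compare 10 vs 8: take 8 from right. Merged: [4, 5, 8]
Compare 10 vs 10: take 10 from left. Merged: [4, 5, 8, 10]
Compare 12 vs 10: take 10 from right. Merged: [4, 5, 8, 10, 10]
Append remaining from left: [12]. Merged: [4, 5, 8, 10, 10, 12]

Final merged array: [4, 5, 8, 10, 10, 12]
Total comparisons: 5

The merged array is [4, 5, 8, 10, 10, 12], requiring 5 comparisons. The merge step runs in O(n) time where n is the total number of elements.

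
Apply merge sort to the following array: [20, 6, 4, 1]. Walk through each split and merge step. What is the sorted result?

Merge sort trace:

Split: [20, 6, 4, 1] -> [20, 6] and [4, 1]
  Split: [20, 6] -> [20] and [6]
  Merge: [20] + [6] -> [6, 20]
  Split: [4, 1] -> [4] and [1]
  Merge: [4] + [1] -> [1, 4]
Merge: [6, 20] + [1, 4] -> [1, 4, 6, 20]

Final sorted array: [1, 4, 6, 20]

The merge sort proceeds by recursively splitting the array and merging sorted halves.
After all merges, the sorted array is [1, 4, 6, 20].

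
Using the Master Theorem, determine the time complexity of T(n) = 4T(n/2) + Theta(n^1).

Master Theorem for T(n) = 4T(n/2) + O(n^1):

a = 4, b = 2, c = 1
log_b(a) = log_2(4) = 2.0000

Case 1: c = 1 < log_2(4) = 2.0000
T(n) = O(n^(log_2 4)) = O(n^2)

For T(n) = 4T(n/2) + O(n^1): log_2(4) = 2.0000. This is Case 1 of the Master Theorem (c < log_b(a), work dominated by leaves), giving O(n^2).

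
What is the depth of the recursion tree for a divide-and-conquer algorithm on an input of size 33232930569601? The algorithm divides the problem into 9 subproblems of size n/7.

For divide and conquer with division factor 7:

Problem sizes at each level:
Level 0: 33232930569601
Level 1: 4747561509943
Level 2: 678223072849
Level 3: 96889010407
Level 4: 13841287201
Level 5: 1977326743
Level 6: 282475249
Level 7: 40353607
Level 8: 5764801
Level 9: 823543
Level 10: 117649
Level 11: 16807
Level 12: 2401
Level 13: 343
Level 14: 49
Level 15: 7
Level 16: 1

The root is level 0 and the size-1 base case is level 16 (the tree spans levels 0 through 16, i.e. 17 levels counting the root), so the depth is the number of divisions: log_7(33232930569601) = 16

The recursion tree depth is log_7(33232930569601) = 16. At each level, the problem size is divided by 7, so it takes 16 divisions to reduce to a base case of size 1. The algorithm makes 9 recursive calls at each level.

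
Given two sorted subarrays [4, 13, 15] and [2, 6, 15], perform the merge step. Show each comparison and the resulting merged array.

Merging process:

Compare 4 vs 2: take 2 from right. Merged: [2]
Compare 4 vs 6: take 4 from left. Merged: [2, 4]
Compare 13 vs 6: take 6 from right. Merged: [2, 4, 6]
Compare 13 vs 15: take 13 from left. Merged: [2, 4, 6, 13]
Compare 15 vs 15: take 15 from left. Merged: [2, 4, 6, 13, 15]
Append remaining from right: [15]. Merged: [2, 4, 6, 13, 15, 15]

Final merged array: [2, 4, 6, 13, 15, 15]
Total comparisons: 5

The merged array is [2, 4, 6, 13, 15, 15], requiring 5 comparisons. The merge step runs in O(n) time where n is the total number of elements.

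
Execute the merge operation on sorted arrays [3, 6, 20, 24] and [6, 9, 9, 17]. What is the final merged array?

Merging process:

Compare 3 vs 6: take 3 from left. Merged: [3]
Compare 6 vs 6: take 6 from left. Merged: [3, 6]
Compare 20 vs 6: take 6 from right. Merged: [3, 6, 6]
Compare 20 vs 9: take 9 from right. Merged: [3, 6, 6, 9]
Compare 20 vs 9: take 9 from right. Merged: [3, 6, 6, 9, 9]
Compare 20 vs 17: take 17 from right. Merged: [3, 6, 6, 9, 9, 17]
Append remaining from left: [20, 24]. Merged: [3, 6, 6, 9, 9, 17, 20, 24]

Final merged array: [3, 6, 6, 9, 9, 17, 20, 24]
Total comparisons: 6

The merged array is [3, 6, 6, 9, 9, 17, 20, 24], requiring 6 comparisons. The merge step runs in O(n) time where n is the total number of elements.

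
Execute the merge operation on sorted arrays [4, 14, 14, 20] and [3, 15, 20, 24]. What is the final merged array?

Merging process:

Compare 4 vs 3: take 3 from right. Merged: [3]
Compare 4 vs 15: take 4 from left. Merged: [3, 4]
Compare 14 vs 15: take 14 from left. Merged: [3, 4, 14]
Compare 14 vs 15: take 14 from left. Merged: [3, 4, 14, 14]
Compare 20 vs 15: take 15 from right. Merged: [3, 4, 14, 14, 15]
Compare 20 vs 20: take 20 from left. Merged: [3, 4, 14, 14, 15, 20]
Append remaining from right: [20, 24]. Merged: [3, 4, 14, 14, 15, 20, 20, 24]

Final merged array: [3, 4, 14, 14, 15, 20, 20, 24]
Total comparisons: 6

The merged array is [3, 4, 14, 14, 15, 20, 20, 24], requiring 6 comparisons. The merge step runs in O(n) time where n is the total number of elements.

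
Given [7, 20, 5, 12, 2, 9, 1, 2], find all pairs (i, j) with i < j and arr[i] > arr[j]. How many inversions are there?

Finding inversions in [7, 20, 5, 12, 2, 9, 1, 2]:

(0, 2): arr[0]=7 > arr[2]=5
(0, 4): arr[0]=7 > arr[4]=2
(0, 6): arr[0]=7 > arr[6]=1
(0, 7): arr[0]=7 > arr[7]=2
(1, 2): arr[1]=20 > arr[2]=5
(1, 3): arr[1]=20 > arr[3]=12
(1, 4): arr[1]=20 > arr[4]=2
(1, 5): arr[1]=20 > arr[5]=9
(1, 6): arr[1]=20 > arr[6]=1
(1, 7): arr[1]=20 > arr[7]=2
(2, 4): arr[2]=5 > arr[4]=2
(2, 6): arr[2]=5 > arr[6]=1
(2, 7): arr[2]=5 > arr[7]=2
(3, 4): arr[3]=12 > arr[4]=2
(3, 5): arr[3]=12 > arr[5]=9
(3, 6): arr[3]=12 > arr[6]=1
(3, 7): arr[3]=12 > arr[7]=2
(4, 6): arr[4]=2 > arr[6]=1
(5, 6): arr[5]=9 > arr[6]=1
(5, 7): arr[5]=9 > arr[7]=2

Total inversions: 20

The array has 20 inversion(s): (0,2), (0,4), (0,6), (0,7), (1,2), (1,3), (1,4), (1,5), (1,6), (1,7), (2,4), (2,6), (2,7), (3,4), (3,5), (3,6), (3,7), (4,6), (5,6), (5,7). Each pair (i,j) satisfies i < j and arr[i] > arr[j].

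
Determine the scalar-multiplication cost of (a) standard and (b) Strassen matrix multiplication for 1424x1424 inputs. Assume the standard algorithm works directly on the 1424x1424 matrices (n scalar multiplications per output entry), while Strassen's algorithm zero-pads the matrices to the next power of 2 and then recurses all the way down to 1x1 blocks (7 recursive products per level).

Matrix multiplication for 1424x1424 matrices:

Strassen's algorithm requires power-of-2 dimensions. Pad 1424x1424 to 2048x2048 (next power of 2).

Standard algorithm: 1424^3 = 2887553024 multiplications
Strassen's algorithm: 7^(log2(2048)) = 7^11 = 1977326743 multiplications
Savings: 2887553024 - 1977326743 = 910226281 multiplications

Standard: 2887553024 multiplications (1424^3). Strassen: 1977326743 multiplications (7^11, after padding to 2048x2048). Strassen reduces 8 recursive multiplications to 7 at each level.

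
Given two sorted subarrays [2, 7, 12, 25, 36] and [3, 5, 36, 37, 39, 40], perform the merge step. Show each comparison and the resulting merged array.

Merging process:

Compare 2 vs 3: take 2 from left. Merged: [2]
Compare 7 vs 3: take 3 from right. Merged: [2, 3]
Compare 7 vs 5: take 5 from right. Merged: [2, 3, 5]
Compare 7 vs 36: take 7 from left. Merged: [2, 3, 5, 7]
Compare 12 vs 36: take 12 from left. Merged: [2, 3, 5, 7, 12]
Compare 25 vs 36: take 25 from left. Merged: [2, 3, 5, 7, 12, 25]
Compare 36 vs 36: take 36 from left. Merged: [2, 3, 5, 7, 12, 25, 36]
Append remaining from right: [36, 37, 39, 40]. Merged: [2, 3, 5, 7, 12, 25, 36, 36, 37, 39, 40]

Final merged array: [2, 3, 5, 7, 12, 25, 36, 36, 37, 39, 40]
Total comparisons: 7

The merged array is [2, 3, 5, 7, 12, 25, 36, 36, 37, 39, 40], requiring 7 comparisons. The merge step runs in O(n) time where n is the total number of elements.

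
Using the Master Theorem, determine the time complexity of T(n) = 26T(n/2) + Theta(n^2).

Master Theorem for T(n) = 26T(n/2) + O(n^2):

a = 26, b = 2, c = 2
log_b(a) = log_2(26) = 4.7004

Case 1: c = 2 < log_2(26) = 4.7004
T(n) = O(n^(log_2 26))

For T(n) = 26T(n/2) + O(n^2): log_2(26) = 4.7004. This is Case 1 of the Master Theorem (c < log_b(a), work dominated by leaves), giving O(n^(log_2 26)).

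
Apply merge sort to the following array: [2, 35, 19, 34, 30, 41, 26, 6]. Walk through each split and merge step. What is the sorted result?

Merge sort trace:

Split: [2, 35, 19, 34, 30, 41, 26, 6] -> [2, 35, 19, 34] and [30, 41, 26, 6]
  Split: [2, 35, 19, 34] -> [2, 35] and [19, 34]
    Split: [2, 35] -> [2] and [35]
    Merge: [2] + [35] -> [2, 35]
    Split: [19, 34] -> [19] and [34]
    Merge: [19] + [34] -> [19, 34]
  Merge: [2, 35] + [19, 34] -> [2, 19, 34, 35]
  Split: [30, 41, 26, 6] -> [30, 41] and [26, 6]
    Split: [30, 41] -> [30] and [41]
    Merge: [30] + [41] -> [30, 41]
    Split: [26, 6] -> [26] and [6]
    Merge: [26] + [6] -> [6, 26]
  Merge: [30, 41] + [6, 26] -> [6, 26, 30, 41]
Merge: [2, 19, 34, 35] + [6, 26, 30, 41] -> [2, 6, 19, 26, 30, 34, 35, 41]

Final sorted array: [2, 6, 19, 26, 30, 34, 35, 41]

The merge sort proceeds by recursively splitting the array and merging sorted halves.
After all merges, the sorted array is [2, 6, 19, 26, 30, 34, 35, 41].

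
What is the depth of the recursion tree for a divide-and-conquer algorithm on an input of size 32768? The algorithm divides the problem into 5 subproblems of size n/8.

For divide and conquer with division factor 8:

Problem sizes at each level:
Level 0: 32768
Level 1: 4096
Level 2: 512
Level 3: 64
Level 4: 8
Level 5: 1

The root is level 0 and the size-1 base case is level 5 (the tree spans levels 0 through 5, i.e. 6 levels counting the root), so the depth is the number of divisions: log_8(32768) = 5

The recursion tree depth is log_8(32768) = 5. At each level, the problem size is divided by 8, so it takes 5 divisions to reduce to a base case of size 1. The algorithm makes 5 recursive calls at each level.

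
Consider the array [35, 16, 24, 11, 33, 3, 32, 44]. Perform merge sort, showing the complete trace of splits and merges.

Merge sort trace:

Split: [35, 16, 24, 11, 33, 3, 32, 44] -> [35, 16, 24, 11] and [33, 3, 32, 44]
  Split: [35, 16, 24, 11] -> [35, 16] and [24, 11]
    Split: [35, 16] -> [35] and [16]
    Merge: [35] + [16] -> [16, 35]
    Split: [24, 11] -> [24] and [11]
    Merge: [24] + [11] -> [11, 24]
  Merge: [16, 35] + [11, 24] -> [11, 16, 24, 35]
  Split: [33, 3, 32, 44] -> [33, 3] and [32, 44]
    Split: [33, 3] -> [33] and [3]
    Merge: [33] + [3] -> [3, 33]
    Split: [32, 44] -> [32] and [44]
    Merge: [32] + [44] -> [32, 44]
  Merge: [3, 33] + [32, 44] -> [3, 32, 33, 44]
Merge: [11, 16, 24, 35] + [3, 32, 33, 44] -> [3, 11, 16, 24, 32, 33, 35, 44]

Final sorted array: [3, 11, 16, 24, 32, 33, 35, 44]

The merge sort proceeds by recursively splitting the array and merging sorted halves.
After all merges, the sorted array is [3, 11, 16, 24, 32, 33, 35, 44].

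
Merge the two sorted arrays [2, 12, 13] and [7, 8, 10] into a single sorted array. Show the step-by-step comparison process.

Merging process:

Compare 2 vs 7: take 2 from left. Merged: [2]
Compare 12 vs 7: take 7 from right. Merged: [2, 7]
Compare 12 vs 8: take 8 from right. Merged: [2, 7, 8]
Compare 12 vs 10: take 10 from right. Merged: [2, 7, 8, 10]
Append remaining from left: [12, 13]. Merged: [2, 7, 8, 10, 12, 13]

Final merged array: [2, 7, 8, 10, 12, 13]
Total comparisons: 4

The merged array is [2, 7, 8, 10, 12, 13], requiring 4 comparisons. The merge step runs in O(n) time where n is the total number of elements.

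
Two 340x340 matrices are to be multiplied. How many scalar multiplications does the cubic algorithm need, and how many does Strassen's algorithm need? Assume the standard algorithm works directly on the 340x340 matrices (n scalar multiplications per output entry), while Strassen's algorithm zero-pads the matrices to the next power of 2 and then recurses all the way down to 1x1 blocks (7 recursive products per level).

Matrix multiplication for 340x340 matrices:

Strassen's algorithm requires power-of-2 dimensions. Pad 340x340 to 512x512 (next power of 2).

Standard algorithm: 340^3 = 39304000 multiplications
Strassen's algorithm: 7^(log2(512)) = 7^9 = 40353607 multiplications
Difference: 39304000 - 40353607 = -1049607 (Strassen uses MORE here due to padding overhead — for small or just-over-power-of-2 n, padding can outweigh the per-level savings)

Standard: 39304000 multiplications (340^3). Strassen: 40353607 multiplications (7^9, after padding to 512x512). Strassen reduces 8 recursive multiplications to 7 at each level.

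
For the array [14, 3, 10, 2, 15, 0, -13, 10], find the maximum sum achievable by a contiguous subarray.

Using Kadane's algorithm on [14, 3, 10, 2, 15, 0, -13, 10]:

Scanning through the array:
Position 1 (value 3): max_ending_here = 17, max_so_far = 17
Position 2 (value 10): max_ending_here = 27, max_so_far = 27
Position 3 (value 2): max_ending_here = 29, max_so_far = 29
Position 4 (value 15): max_ending_here = 44, max_so_far = 44
Position 5 (value 0): max_ending_here = 44, max_so_far = 44
Position 6 (value -13): max_ending_here = 31, max_so_far = 44
Position 7 (value 10): max_ending_here = 41, max_so_far = 44

Maximum subarray: [14, 3, 10, 2, 15]
Maximum sum: 44

The maximum subarray is [14, 3, 10, 2, 15] with sum 44. This subarray runs from index 0 to index 4.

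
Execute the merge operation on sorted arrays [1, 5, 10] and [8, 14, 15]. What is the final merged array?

Merging process:

Compare 1 vs 8: take 1 from left. Merged: [1]
Compare 5 vs 8: take 5 from left. Merged: [1, 5]
Compare 10 vs 8: take 8 from right. Merged: [1, 5, 8]
Compare 10 vs 14: take 10 from left. Merged: [1, 5, 8, 10]
Append remaining from right: [14, 15]. Merged: [1, 5, 8, 10, 14, 15]

Final merged array: [1, 5, 8, 10, 14, 15]
Total comparisons: 4

The merged array is [1, 5, 8, 10, 14, 15], requiring 4 comparisons. The merge step runs in O(n) time where n is the total number of elements.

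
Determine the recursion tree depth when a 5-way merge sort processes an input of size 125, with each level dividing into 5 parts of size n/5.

For divide and conquer with division factor 5:

Problem sizes at each level:
Level 0: 125
Level 1: 25
Level 2: 5
Level 3: 1

The root is level 0 and the size-1 base case is level 3 (the tree spans levels 0 through 3, i.e. 4 levels counting the root), so the depth is the number of divisions: log_5(125) = 3

The recursion tree depth is log_5(125) = 3. At each level, the problem size is divided by 5, so it takes 3 divisions to reduce to a base case of size 1. The algorithm makes 5 recursive calls at each level.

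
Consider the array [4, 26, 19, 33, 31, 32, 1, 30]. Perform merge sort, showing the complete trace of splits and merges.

Merge sort trace:

Split: [4, 26, 19, 33, 31, 32, 1, 30] -> [4, 26, 19, 33] and [31, 32, 1, 30]
  Split: [4, 26, 19, 33] -> [4, 26] and [19, 33]
    Split: [4, 26] -> [4] and [26]
    Merge: [4] + [26] -> [4, 26]
    Split: [19, 33] -> [19] and [33]
    Merge: [19] + [33] -> [19, 33]
  Merge: [4, 26] + [19, 33] -> [4, 19, 26, 33]
  Split: [31, 32, 1, 30] -> [31, 32] and [1, 30]
    Split: [31, 32] -> [31] and [32]
    Merge: [31] + [32] -> [31, 32]
    Split: [1, 30] -> [1] and [30]
    Merge: [1] + [30] -> [1, 30]
  Merge: [31, 32] + [1, 30] -> [1, 30, 31, 32]
Merge: [4, 19, 26, 33] + [1, 30, 31, 32] -> [1, 4, 19, 26, 30, 31, 32, 33]

Final sorted array: [1, 4, 19, 26, 30, 31, 32, 33]

The merge sort proceeds by recursively splitting the array and merging sorted halves.
After all merges, the sorted array is [1, 4, 19, 26, 30, 31, 32, 33].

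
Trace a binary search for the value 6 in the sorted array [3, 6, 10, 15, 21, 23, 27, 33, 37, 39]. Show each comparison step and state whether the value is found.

Binary search for 6 in [3, 6, 10, 15, 21, 23, 27, 33, 37, 39]:

lo=0, hi=9, mid=4, arr[mid]=21 -> 21 > 6, search left half
lo=0, hi=3, mid=1, arr[mid]=6 -> Found target at index 1!

Binary search finds 6 at index 1 after 2 comparisons. The search repeatedly halves the search space by comparing with the middle element.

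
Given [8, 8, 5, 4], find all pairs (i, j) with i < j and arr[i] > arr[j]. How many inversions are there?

Finding inversions in [8, 8, 5, 4]:

(0, 2): arr[0]=8 > arr[2]=5
(0, 3): arr[0]=8 > arr[3]=4
(1, 2): arr[1]=8 > arr[2]=5
(1, 3): arr[1]=8 > arr[3]=4
(2, 3): arr[2]=5 > arr[3]=4

Total inversions: 5

The array has 5 inversion(s): (0,2), (0,3), (1,2), (1,3), (2,3). Each pair (i,j) satisfies i < j and arr[i] > arr[j].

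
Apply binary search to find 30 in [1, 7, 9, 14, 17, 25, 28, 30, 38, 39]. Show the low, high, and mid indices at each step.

Binary search for 30 in [1, 7, 9, 14, 17, 25, 28, 30, 38, 39]:

lo=0, hi=9, mid=4, arr[mid]=17 -> 17 < 30, search right half
lo=5, hi=9, mid=7, arr[mid]=30 -> Found target at index 7!

Binary search finds 30 at index 7 after 2 comparisons. The search repeatedly halves the search space by comparing with the middle element.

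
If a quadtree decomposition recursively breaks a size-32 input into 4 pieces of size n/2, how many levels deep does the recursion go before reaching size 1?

For divide and conquer with division factor 2:

Problem sizes at each level:
Level 0: 32
Level 1: 16
Level 2: 8
Level 3: 4
Level 4: 2
Level 5: 1

The root is level 0 and the size-1 base case is level 5 (the tree spans levels 0 through 5, i.e. 6 levels counting the root), so the depth is the number of divisions: log_2(32) = 5

The recursion tree depth is log_2(32) = 5. At each level, the problem size is divided by 2, so it takes 5 divisions to reduce to a base case of size 1. The algorithm makes 4 recursive calls at each level.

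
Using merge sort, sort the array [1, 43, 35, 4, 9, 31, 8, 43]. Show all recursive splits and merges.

Merge sort trace:

Split: [1, 43, 35, 4, 9, 31, 8, 43] -> [1, 43, 35, 4] and [9, 31, 8, 43]
  Split: [1, 43, 35, 4] -> [1, 43] and [35, 4]
    Split: [1, 43] -> [1] and [43]
    Merge: [1] + [43] -> [1, 43]
    Split: [35, 4] -> [35] and [4]
    Merge: [35] + [4] -> [4, 35]
  Merge: [1, 43] + [4, 35] -> [1, 4, 35, 43]
  Split: [9, 31, 8, 43] -> [9, 31] and [8, 43]
    Split: [9, 31] -> [9] and [31]
    Merge: [9] + [31] -> [9, 31]
    Split: [8, 43] -> [8] and [43]
    Merge: [8] + [43] -> [8, 43]
  Merge: [9, 31] + [8, 43] -> [8, 9, 31, 43]
Merge: [1, 4, 35, 43] + [8, 9, 31, 43] -> [1, 4, 8, 9, 31, 35, 43, 43]

Final sorted array: [1, 4, 8, 9, 31, 35, 43, 43]

The merge sort proceeds by recursively splitting the array and merging sorted halves.
After all merges, the sorted array is [1, 4, 8, 9, 31, 35, 43, 43].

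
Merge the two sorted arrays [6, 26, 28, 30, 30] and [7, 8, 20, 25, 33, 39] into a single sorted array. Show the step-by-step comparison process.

Merging process:

Compare 6 vs 7: take 6 from left. Merged: [6]
Compare 26 vs 7: take 7 from right. Merged: [6, 7]
Compare 26 vs 8: take 8 from right. Merged: [6, 7, 8]
Compare 26 vs 20: take 20 from right. Merged: [6, 7, 8, 20]
Compare 26 vs 25: take 25 from right. Merged: [6, 7, 8, 20, 25]
Compare 26 vs 33: take 26 from left. Merged: [6, 7, 8, 20, 25, 26]
Compare 28 vs 33: take 28 from left. Merged: [6, 7, 8, 20, 25, 26, 28]
Compare 30 vs 33: take 30 from left. Merged: [6, 7, 8, 20, 25, 26, 28, 30]
Compare 30 vs 33: take 30 from left. Merged: [6, 7, 8, 20, 25, 26, 28, 30, 30]
Append remaining from right: [33, 39]. Merged: [6, 7, 8, 20, 25, 26, 28, 30, 30, 33, 39]

Final merged array: [6, 7, 8, 20, 25, 26, 28, 30, 30, 33, 39]
Total comparisons: 9

The merged array is [6, 7, 8, 20, 25, 26, 28, 30, 30, 33, 39], requiring 9 comparisons. The merge step runs in O(n) time where n is the total number of elements.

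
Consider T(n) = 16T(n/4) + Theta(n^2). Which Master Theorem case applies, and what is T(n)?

Master Theorem for T(n) = 16T(n/4) + O(n^2):

a = 16, b = 4, c = 2
log_b(a) = log_4(16) = 2.0000

Case 2: c = 2 = log_4(16) = 2.0000
T(n) = O(n^2 log n) = O(n^2 log n)

For T(n) = 16T(n/4) + O(n^2): log_4(16) = 2.0000. This is Case 2 of the Master Theorem (c = log_b(a), equal work at all levels), giving O(n^2 log n).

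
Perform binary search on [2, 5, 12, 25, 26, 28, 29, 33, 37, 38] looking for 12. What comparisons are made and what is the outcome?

Binary search for 12 in [2, 5, 12, 25, 26, 28, 29, 33, 37, 38]:

lo=0, hi=9, mid=4, arr[mid]=26 -> 26 > 12, search left half
lo=0, hi=3, mid=1, arr[mid]=5 -> 5 < 12, search right half
lo=2, hi=3, mid=2, arr[mid]=12 -> Found target at index 2!

Binary search finds 12 at index 2 after 3 comparisons. The search repeatedly halves the search space by comparing with the middle element.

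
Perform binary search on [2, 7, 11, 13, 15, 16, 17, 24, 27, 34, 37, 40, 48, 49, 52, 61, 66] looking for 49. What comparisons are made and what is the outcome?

Binary search for 49 in [2, 7, 11, 13, 15, 16, 17, 24, 27, 34, 37, 40, 48, 49, 52, 61, 66]:

lo=0, hi=16, mid=8, arr[mid]=27 -> 27 < 49, search right half
lo=9, hi=16, mid=12, arr[mid]=48 -> 48 < 49, search right half
lo=13, hi=16, mid=14, arr[mid]=52 -> 52 > 49, search left half
lo=13, hi=13, mid=13, arr[mid]=49 -> Found target at index 13!

Binary search finds 49 at index 13 after 4 comparisons. The search repeatedly halves the search space by comparing with the middle element.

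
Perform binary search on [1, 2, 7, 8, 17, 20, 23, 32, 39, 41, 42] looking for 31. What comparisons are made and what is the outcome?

Binary search for 31 in [1, 2, 7, 8, 17, 20, 23, 32, 39, 41, 42]:

lo=0, hi=10, mid=5, arr[mid]=20 -> 20 < 31, search right half
lo=6, hi=10, mid=8, arr[mid]=39 -> 39 > 31, search left half
lo=6, hi=7, mid=6, arr[mid]=23 -> 23 < 31, search right half
lo=7, hi=7, mid=7, arr[mid]=32 -> 32 > 31, search left half
lo=7 > hi=6, target 31 not found

Binary search determines that 31 is not in the array after 4 comparisons. The search space was exhausted without finding the target.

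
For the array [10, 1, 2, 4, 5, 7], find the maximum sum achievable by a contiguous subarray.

Using Kadane's algorithm on [10, 1, 2, 4, 5, 7]:

Scanning through the array:
Position 1 (value 1): max_ending_here = 11, max_so_far = 11
Position 2 (value 2): max_ending_here = 13, max_so_far = 13
Position 3 (value 4): max_ending_here = 17, max_so_far = 17
Position 4 (value 5): max_ending_here = 22, max_so_far = 22
Position 5 (value 7): max_ending_here = 29, max_so_far = 29

Maximum subarray: [10, 1, 2, 4, 5, 7]
Maximum sum: 29

The maximum subarray is [10, 1, 2, 4, 5, 7] with sum 29. This subarray runs from index 0 to index 5.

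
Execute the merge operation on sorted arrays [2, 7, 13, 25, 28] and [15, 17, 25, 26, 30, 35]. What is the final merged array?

Merging process:

Compare 2 vs 15: take 2 from left. Merged: [2]
Compare 7 vs 15: take 7 from left. Merged: [2, 7]
Compare 13 vs 15: take 13 from left. Merged: [2, 7, 13]
Compare 25 vs 15: take 15 from right. Merged: [2, 7, 13, 15]
Compare 25 vs 17: take 17 from right. Merged: [2, 7, 13, 15, 17]
Compare 25 vs 25: take 25 from left. Merged: [2, 7, 13, 15, 17, 25]
Compare 28 vs 25: take 25 from right. Merged: [2, 7, 13, 15, 17, 25, 25]
Compare 28 vs 26: take 26 from right. Merged: [2, 7, 13, 15, 17, 25, 25, 26]
Compare 28 vs 30: take 28 from left. Merged: [2, 7, 13, 15, 17, 25, 25, 26, 28]
Append remaining from right: [30, 35]. Merged: [2, 7, 13, 15, 17, 25, 25, 26, 28, 30, 35]

Final merged array: [2, 7, 13, 15, 17, 25, 25, 26, 28, 30, 35]
Total comparisons: 9

The merged array is [2, 7, 13, 15, 17, 25, 25, 26, 28, 30, 35], requiring 9 comparisons. The merge step runs in O(n) time where n is the total number of elements.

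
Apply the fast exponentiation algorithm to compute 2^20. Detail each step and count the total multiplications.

Computing 2^20 by squaring (build up from 2^1; each line after the first costs one multiplication):

2^1 = 2
2^2 = (2^1)^2 = 2^2 = 4
2^4 = (2^2)^2 = 4^2 = 16
2^5 = 2 * 2^4 = 2 * 16 = 32
2^10 = (2^5)^2 = 32^2 = 1024
2^20 = (2^10)^2 = 1024^2 = 1048576

Result: 1048576
Multiplications needed: 5 (5 lines after 2^1)

2^20 = 1048576. Using exponentiation by squaring, this requires 5 multiplications. The key idea: if the exponent is even, square the half-power; if odd, multiply by the base once.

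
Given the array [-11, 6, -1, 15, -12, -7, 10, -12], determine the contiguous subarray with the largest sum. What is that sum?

Using Kadane's algorithm on [-11, 6, -1, 15, -12, -7, 10, -12]:

Scanning through the array:
Position 1 (value 6): max_ending_here = 6, max_so_far = 6
Position 2 (value -1): max_ending_here = 5, max_so_far = 6
Position 3 (value 15): max_ending_here = 20, max_so_far = 20
Position 4 (value -12): max_ending_here = 8, max_so_far = 20
Position 5 (value -7): max_ending_here = 1, max_so_far = 20
Position 6 (value 10): max_ending_here = 11, max_so_far = 20
Position 7 (value -12): max_ending_here = -1, max_so_far = 20

Maximum subarray: [6, -1, 15]
Maximum sum: 20

The maximum subarray is [6, -1, 15] with sum 20. This subarray runs from index 1 to index 3.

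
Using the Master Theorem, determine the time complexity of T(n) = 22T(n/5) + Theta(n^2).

Master Theorem for T(n) = 22T(n/5) + O(n^2):

a = 22, b = 5, c = 2
log_b(a) = log_5(22) = 1.9206

Case 3: c = 2 > log_5(22) = 1.9206
T(n) = O(n^2) = O(n^2)

For T(n) = 22T(n/5) + O(n^2): log_5(22) = 1.9206. This is Case 3 of the Master Theorem (c > log_b(a), work dominated by root), giving O(n^2).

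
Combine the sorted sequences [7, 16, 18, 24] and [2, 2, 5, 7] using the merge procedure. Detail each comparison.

Merging process:

Compare 7 vs 2: take 2 from right. Merged: [2]
Compare 7 vs 2: take 2 from right. Merged: [2, 2]
Compare 7 vs 5: take 5 from right. Merged: [2, 2, 5]
Compare 7 vs 7: take 7 from left. Merged: [2, 2, 5, 7]
Compare 16 vs 7: take 7 from right. Merged: [2, 2, 5, 7, 7]
Append remaining from left: [16, 18, 24]. Merged: [2, 2, 5, 7, 7, 16, 18, 24]

Final merged array: [2, 2, 5, 7, 7, 16, 18, 24]
Total comparisons: 5

The merged array is [2, 2, 5, 7, 7, 16, 18, 24], requiring 5 comparisons. The merge step runs in O(n) time where n is the total number of elements.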